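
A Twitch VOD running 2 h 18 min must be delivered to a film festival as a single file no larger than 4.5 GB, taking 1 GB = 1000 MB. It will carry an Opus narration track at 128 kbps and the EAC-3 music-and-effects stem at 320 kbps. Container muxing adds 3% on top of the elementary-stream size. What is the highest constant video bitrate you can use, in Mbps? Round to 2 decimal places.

3.77 Mbps

Budget: 4.5 GB = 36000.0 Mb.
Stream payload after overhead: 36000.0 / 1.03 = 34951.5 Mb.
2 h 18 min = 138 min = 8280 s
Total bitrate budget: 34951.5 Mb / 8280 s = 4.221 Mbps.
Audio total: 128 + 320 = 448 kbps = 0.448 Mbps.
Video: 4.221 − 0.448 = 3.773 Mbps.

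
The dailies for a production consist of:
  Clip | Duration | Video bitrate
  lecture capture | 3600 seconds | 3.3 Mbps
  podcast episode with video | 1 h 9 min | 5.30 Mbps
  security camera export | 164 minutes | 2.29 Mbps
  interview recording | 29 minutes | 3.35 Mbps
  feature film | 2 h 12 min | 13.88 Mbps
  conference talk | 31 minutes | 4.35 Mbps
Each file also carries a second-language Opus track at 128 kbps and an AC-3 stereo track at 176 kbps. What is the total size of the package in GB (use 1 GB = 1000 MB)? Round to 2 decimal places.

23.63 GB

Audio total: 128 + 176 = 304 kbps = 0.304 Mbps.
lecture capture: 3.604 Mbps × 3600 s = 12974.4 Mb
podcast episode with video: 5.604 Mbps × 4140 s = 23200.6 Mb
security camera export: 2.594 Mbps × 9840 s = 25525.0 Mb
interview recording: 3.654 Mbps × 1740 s = 6358.0 Mb
feature film: 14.184 Mbps × 7920 s = 112337.3 Mb
conference talk: 4.654 Mbps × 1860 s = 8656.4 Mb
Total: 189051.6 Mb = 23631.5 MB.
= 23.63 GB.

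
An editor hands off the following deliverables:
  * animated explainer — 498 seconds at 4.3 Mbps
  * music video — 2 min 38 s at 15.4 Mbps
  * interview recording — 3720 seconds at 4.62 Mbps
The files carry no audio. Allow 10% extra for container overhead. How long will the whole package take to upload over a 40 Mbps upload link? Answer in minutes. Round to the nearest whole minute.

animated explainer: 4.300 Mbps × 498 s × 1.10 = 2355.5 Mb
music video: 15.400 Mbps × 158 s × 1.10 = 2676.5 Mb
interview recording: 4.620 Mbps × 3720 s × 1.10 = 18905.0 Mb
Total: 23937.1 Mb = 2992.1 MB.
At 40 Mbps: 23937.1 / 40 = 598 s ≈ 9.97 minutes.

10 minutes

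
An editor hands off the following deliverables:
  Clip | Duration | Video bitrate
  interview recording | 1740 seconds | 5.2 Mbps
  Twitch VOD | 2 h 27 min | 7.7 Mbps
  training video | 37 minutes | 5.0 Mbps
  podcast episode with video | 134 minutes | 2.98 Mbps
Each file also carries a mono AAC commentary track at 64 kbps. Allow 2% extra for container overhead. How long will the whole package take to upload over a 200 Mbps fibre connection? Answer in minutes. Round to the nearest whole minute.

10 minutes

Audio: 64 kbps = 0.064 Mbps.
interview recording: 5.264 Mbps × 1740 s × 1.02 = 9342.5 Mb
Twitch VOD: 7.764 Mbps × 8820 s × 1.02 = 69848.0 Mb
training video: 5.064 Mbps × 2220 s × 1.02 = 11466.9 Mb
podcast episode with video: 3.044 Mbps × 8040 s × 1.02 = 24963.2 Mb
Total: 115620.8 Mb = 14452.6 MB.
At 200 Mbps: 115620.8 / 200 = 578 s ≈ 9.64 minutes.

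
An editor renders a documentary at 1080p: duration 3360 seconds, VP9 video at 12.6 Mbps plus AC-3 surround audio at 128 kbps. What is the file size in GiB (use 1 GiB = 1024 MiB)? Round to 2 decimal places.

Audio: 128 kbps = 0.128 Mbps.
Total bitrate: 12.6 + 0.128 = 12.728 Mbps.
Stream data: 12.728 Mbps × 3360 s = 42766.1 Mb.
42,766 Mb = 5,345,760,000 bytes ÷ 1,073,741,824 = 4.979 GiB.

4.98 GiB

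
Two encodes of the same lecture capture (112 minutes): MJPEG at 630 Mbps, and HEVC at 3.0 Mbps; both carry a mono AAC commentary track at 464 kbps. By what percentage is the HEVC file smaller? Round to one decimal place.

112 min = 6720 s
Audio: 464 kbps = 0.464 Mbps.
MJPEG: 630.464 Mbps × 6720 s = 4236718.1 Mb = 529.590 GB.
HEVC: 3.464 Mbps × 6720 s = 23278.1 Mb = 2.910 GB.
Reduction: (1 − 2.910/529.590) × 100 = 99.45%.

99.5%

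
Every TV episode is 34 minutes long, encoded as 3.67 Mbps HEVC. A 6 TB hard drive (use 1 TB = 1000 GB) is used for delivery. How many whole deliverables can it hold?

6411

34 min = 2040 s
Per item: 3.670 Mbps × 2040 s = 7,487 Mb = 935.9 MB.
Capacity: 6 TB = 48,000,000 Mb; 6411.28 items → 6411 complete.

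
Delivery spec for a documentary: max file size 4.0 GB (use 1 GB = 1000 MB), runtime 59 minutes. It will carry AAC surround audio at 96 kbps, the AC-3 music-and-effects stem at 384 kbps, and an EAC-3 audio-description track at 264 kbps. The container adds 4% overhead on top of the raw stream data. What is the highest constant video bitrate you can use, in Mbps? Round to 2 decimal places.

Budget: 4.0 GB = 32000.0 Mb.
Stream payload after overhead: 32000.0 / 1.04 = 30769.2 Mb.
59 min = 3540 s
Total bitrate budget: 30769.2 Mb / 3540 s = 8.692 Mbps.
Audio total: 96 + 384 + 264 = 744 kbps = 0.744 Mbps.
Video: 8.692 − 0.744 = 7.948 Mbps.

7.95 Mbps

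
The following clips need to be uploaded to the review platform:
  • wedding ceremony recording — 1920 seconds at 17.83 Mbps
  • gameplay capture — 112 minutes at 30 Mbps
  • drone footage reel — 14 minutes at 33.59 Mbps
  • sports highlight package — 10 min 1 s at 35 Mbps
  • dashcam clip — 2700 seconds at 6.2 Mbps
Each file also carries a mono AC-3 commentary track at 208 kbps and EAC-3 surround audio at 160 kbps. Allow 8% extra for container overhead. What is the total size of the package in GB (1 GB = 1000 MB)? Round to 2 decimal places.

41.38 GB

Audio total: 208 + 160 = 368 kbps = 0.368 Mbps.
wedding ceremony recording: 18.198 Mbps × 1920 s × 1.08 = 37735.4 Mb
gameplay capture: 30.368 Mbps × 6720 s × 1.08 = 220398.8 Mb
drone footage reel: 33.958 Mbps × 840 s × 1.08 = 30806.7 Mb
sports highlight package: 35.368 Mbps × 601 s × 1.08 = 22956.7 Mb
dashcam clip: 6.568 Mbps × 2700 s × 1.08 = 19152.3 Mb
Total: 331049.8 Mb = 41381.2 MB.
= 41.38 GB.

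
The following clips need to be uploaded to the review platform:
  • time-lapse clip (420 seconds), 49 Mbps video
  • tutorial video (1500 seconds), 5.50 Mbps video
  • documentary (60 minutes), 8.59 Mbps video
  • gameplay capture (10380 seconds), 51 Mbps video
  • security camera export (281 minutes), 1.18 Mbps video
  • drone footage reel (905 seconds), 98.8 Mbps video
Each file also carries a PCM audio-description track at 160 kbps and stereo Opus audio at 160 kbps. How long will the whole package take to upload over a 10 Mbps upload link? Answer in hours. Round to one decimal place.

Audio total: 160 + 160 = 320 kbps = 0.320 Mbps.
time-lapse clip: 49.320 Mbps × 420 s = 20714.4 Mb
tutorial video: 5.820 Mbps × 1500 s = 8730.0 Mb
documentary: 8.910 Mbps × 3600 s = 32076.0 Mb
gameplay capture: 51.320 Mbps × 10380 s = 532701.6 Mb
security camera export: 1.500 Mbps × 16860 s = 25290.0 Mb
drone footage reel: 99.120 Mbps × 905 s = 89703.6 Mb
Total: 709215.6 Mb = 88651.9 MB.
At 10 Mbps: 709215.6 / 10 = 70922 s ≈ 19.7 hours.

19.7 hours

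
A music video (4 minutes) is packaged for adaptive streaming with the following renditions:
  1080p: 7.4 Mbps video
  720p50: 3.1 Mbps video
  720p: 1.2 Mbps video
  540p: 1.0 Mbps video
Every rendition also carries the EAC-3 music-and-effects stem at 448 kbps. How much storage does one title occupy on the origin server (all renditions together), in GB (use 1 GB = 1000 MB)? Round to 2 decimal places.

0.43 GB

4 min = 240 s
Audio: 448 kbps = 0.448 Mbps.
Sum of rendition bitrates: (7.4+0.448) + (3.1+0.448) + (1.2+0.448) + (1.0+0.448) = 14.492 Mbps.
× 240 s = 3,478 Mb = 434.8 MB = 0.4348 GB.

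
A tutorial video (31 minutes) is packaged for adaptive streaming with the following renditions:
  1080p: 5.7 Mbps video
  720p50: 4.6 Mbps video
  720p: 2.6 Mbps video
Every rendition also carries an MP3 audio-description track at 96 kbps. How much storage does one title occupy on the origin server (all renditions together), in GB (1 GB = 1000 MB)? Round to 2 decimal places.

3.07 GB

31 min = 1860 s
Audio: 96 kbps = 0.096 Mbps.
Sum of rendition bitrates: (5.7+0.096) + (4.6+0.096) + (2.6+0.096) = 13.188 Mbps.
× 1860 s = 24,530 Mb = 3,066 MB = 3.066 GB.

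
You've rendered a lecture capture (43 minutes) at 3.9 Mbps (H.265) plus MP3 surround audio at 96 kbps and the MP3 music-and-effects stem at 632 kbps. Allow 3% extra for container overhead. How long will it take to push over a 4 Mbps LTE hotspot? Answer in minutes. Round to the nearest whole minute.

51 minutes

43 min = 2580 s
Audio total: 96 + 632 = 728 kbps = 0.728 Mbps.
Total bitrate: 4.628 Mbps.
File: 4.628 Mbps × 2580 s = 11940.2 Mb.
With 3% container overhead: ×1.03. → 12298.4 Mb.
At 4 Mbps: 12298.4 / 4 = 3074.6 s ≈ 51.2 minutes.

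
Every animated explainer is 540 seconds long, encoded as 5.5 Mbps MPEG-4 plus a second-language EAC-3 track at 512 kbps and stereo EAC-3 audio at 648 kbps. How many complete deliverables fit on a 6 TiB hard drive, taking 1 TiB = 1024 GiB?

14674

Audio total: 512 + 648 = 1160 kbps = 1.160 Mbps.
Total bitrate: 6.660 Mbps.
Per item: 6.660 Mbps × 540 s = 3,596 Mb = 449.6 MB.
Capacity: 6 TiB = 52,776,558 Mb; 14674.83 items → 14674 complete.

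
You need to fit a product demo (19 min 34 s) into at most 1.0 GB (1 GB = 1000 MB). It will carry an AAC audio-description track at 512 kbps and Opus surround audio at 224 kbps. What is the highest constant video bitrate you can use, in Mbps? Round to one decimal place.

Budget: 1.0 GB = 8000.0 Mb.
19 min 34 s = 1174 s
Total bitrate budget: 8000.0 Mb / 1174 s = 6.814 Mbps.
Audio total: 512 + 224 = 736 kbps = 0.736 Mbps.
Video: 6.814 − 0.736 = 6.078 Mbps.

6.1 Mbps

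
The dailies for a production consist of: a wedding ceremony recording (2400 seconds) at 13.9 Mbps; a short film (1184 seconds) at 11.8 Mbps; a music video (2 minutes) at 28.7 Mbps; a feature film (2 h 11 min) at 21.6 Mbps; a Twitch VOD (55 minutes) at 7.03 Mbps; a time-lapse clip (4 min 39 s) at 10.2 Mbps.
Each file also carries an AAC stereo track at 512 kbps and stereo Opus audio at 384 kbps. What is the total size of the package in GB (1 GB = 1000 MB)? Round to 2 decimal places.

Audio total: 512 + 384 = 896 kbps = 0.896 Mbps.
wedding ceremony recording: 14.796 Mbps × 2400 s = 35510.4 Mb
short film: 12.696 Mbps × 1184 s = 15032.1 Mb
music video: 29.596 Mbps × 120 s = 3551.5 Mb
feature film: 22.496 Mbps × 7860 s = 176818.6 Mb
Twitch VOD: 7.926 Mbps × 3300 s = 26155.8 Mb
time-lapse clip: 11.096 Mbps × 279 s = 3095.8 Mb
Total: 260164.1 Mb = 32520.5 MB.
= 32.52 GB.

32.52 GB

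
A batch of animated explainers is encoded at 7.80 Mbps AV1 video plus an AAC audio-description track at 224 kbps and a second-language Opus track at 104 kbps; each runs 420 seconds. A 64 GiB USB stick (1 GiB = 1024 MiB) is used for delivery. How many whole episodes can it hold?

161

Audio total: 224 + 104 = 328 kbps = 0.328 Mbps.
Total bitrate: 8.128 Mbps.
Per item: 8.128 Mbps × 420 s = 3,414 Mb = 426.7 MB.
Capacity: 64 GiB = 549,756 Mb; 161.04 items → 161 complete.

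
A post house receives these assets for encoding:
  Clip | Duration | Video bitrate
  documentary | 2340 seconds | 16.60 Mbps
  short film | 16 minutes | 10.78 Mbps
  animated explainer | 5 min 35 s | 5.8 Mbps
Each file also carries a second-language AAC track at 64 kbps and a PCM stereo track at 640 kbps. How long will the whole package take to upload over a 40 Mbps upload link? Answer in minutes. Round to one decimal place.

22.4 minutes

Audio total: 64 + 640 = 704 kbps = 0.704 Mbps.
documentary: 17.304 Mbps × 2340 s = 40491.4 Mb
short film: 11.484 Mbps × 960 s = 11024.6 Mb
animated explainer: 6.504 Mbps × 335 s = 2178.8 Mb
Total: 53694.8 Mb = 6711.9 MB.
At 40 Mbps: 53694.8 / 40 = 1342 s ≈ 22.4 minutes.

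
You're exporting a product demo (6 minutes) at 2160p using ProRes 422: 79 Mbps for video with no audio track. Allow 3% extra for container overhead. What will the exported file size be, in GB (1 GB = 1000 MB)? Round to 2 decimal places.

3.66 GB

6 min = 360 s
Total bitrate: 79 Mbps.
Stream data: 79.000 Mbps × 360 s = 28440.0 Mb.
With 3% container overhead: ×1.03.
29,293 Mb ÷ 8 = 3,662 MB → 3.662 GB.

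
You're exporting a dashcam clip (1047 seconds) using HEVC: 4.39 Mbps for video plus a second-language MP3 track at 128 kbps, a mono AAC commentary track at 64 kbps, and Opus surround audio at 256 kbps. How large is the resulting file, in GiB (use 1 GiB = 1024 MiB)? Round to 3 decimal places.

Audio total: 128 + 64 + 256 = 448 kbps = 0.448 Mbps.
Total bitrate: 4.39 + 0.448 = 4.838 Mbps.
Stream data: 4.838 Mbps × 1047 s = 5065.4 Mb.
5,065 Mb = 633,173,250 bytes ÷ 1,073,741,824 = 0.5897 GiB.

0.590 GiB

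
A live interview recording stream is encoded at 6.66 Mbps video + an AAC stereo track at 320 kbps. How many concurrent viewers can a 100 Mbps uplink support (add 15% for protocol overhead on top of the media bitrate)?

12

Audio: 320 kbps = 0.320 Mbps.
Per-viewer media rate: 6.980 Mbps.
On the wire with 15% overhead: 8.027 Mbps.
100 Mbps = 100.0 Mbps; 100.0 / 8.027 = 12.46 → 12 viewers.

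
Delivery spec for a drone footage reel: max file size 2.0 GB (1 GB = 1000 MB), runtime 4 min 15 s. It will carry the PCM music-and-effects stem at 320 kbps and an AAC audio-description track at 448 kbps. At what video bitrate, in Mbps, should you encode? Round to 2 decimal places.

Budget: 2.0 GB = 16000.0 Mb.
4 min 15 s = 255 s
Total bitrate budget: 16000.0 Mb / 255 s = 62.745 Mbps.
Audio total: 320 + 448 = 768 kbps = 0.768 Mbps.
Video: 62.745 − 0.768 = 61.977 Mbps.

61.98 Mbps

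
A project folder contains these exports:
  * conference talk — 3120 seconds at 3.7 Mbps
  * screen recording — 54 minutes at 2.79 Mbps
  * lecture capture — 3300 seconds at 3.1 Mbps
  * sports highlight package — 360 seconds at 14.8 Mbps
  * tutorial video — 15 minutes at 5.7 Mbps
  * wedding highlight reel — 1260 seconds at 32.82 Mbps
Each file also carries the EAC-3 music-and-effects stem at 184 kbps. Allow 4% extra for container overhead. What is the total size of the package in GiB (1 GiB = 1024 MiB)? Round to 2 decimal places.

10.27 GiB

Audio: 184 kbps = 0.184 Mbps.
conference talk: 3.884 Mbps × 3120 s × 1.04 = 12602.8 Mb
screen recording: 2.974 Mbps × 3240 s × 1.04 = 10021.2 Mb
lecture capture: 3.284 Mbps × 3300 s × 1.04 = 11270.7 Mb
sports highlight package: 14.984 Mbps × 360 s × 1.04 = 5610.0 Mb
tutorial video: 5.884 Mbps × 900 s × 1.04 = 5507.4 Mb
wedding highlight reel: 33.004 Mbps × 1260 s × 1.04 = 43248.4 Mb
Total: 88260.6 Mb = 11032.6 MB.
= 10.27 GiB.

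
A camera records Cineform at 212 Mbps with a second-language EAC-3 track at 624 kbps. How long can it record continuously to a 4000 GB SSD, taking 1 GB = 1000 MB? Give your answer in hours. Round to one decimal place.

41.8 hours

Audio: 624 kbps = 0.624 Mbps.
Total bitrate: 212 + 0.624 = 212.624 Mbps.
Capacity: 4000 GB = 32,000,000 Mb.
Recording time: 32,000,000 / 212.624 = 150,500 s ≈ 41.8 hours.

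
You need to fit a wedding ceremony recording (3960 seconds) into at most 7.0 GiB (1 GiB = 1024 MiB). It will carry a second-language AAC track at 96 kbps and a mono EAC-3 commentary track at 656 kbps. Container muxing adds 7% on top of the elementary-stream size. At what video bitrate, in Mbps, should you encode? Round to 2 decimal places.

Budget: 7.0 GiB = 60129.5 Mb.
Stream payload after overhead: 60129.5 / 1.07 = 56195.8 Mb.
Total bitrate budget: 56195.8 Mb / 3960 s = 14.191 Mbps.
Audio total: 96 + 656 = 752 kbps = 0.752 Mbps.
Video: 14.191 − 0.752 = 13.439 Mbps.

13.44 Mbps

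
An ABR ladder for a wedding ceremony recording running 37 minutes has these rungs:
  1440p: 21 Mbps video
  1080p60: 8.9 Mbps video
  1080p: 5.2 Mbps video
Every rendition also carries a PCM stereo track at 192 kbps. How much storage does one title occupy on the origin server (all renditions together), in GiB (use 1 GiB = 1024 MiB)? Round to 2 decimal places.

9.22 GiB

37 min = 2220 s
Audio: 192 kbps = 0.192 Mbps.
Sum of rendition bitrates: (21+0.192) + (8.9+0.192) + (5.2+0.192) = 35.676 Mbps.
× 2220 s = 79,201 Mb = 9,900 MB = 9.220 GiB.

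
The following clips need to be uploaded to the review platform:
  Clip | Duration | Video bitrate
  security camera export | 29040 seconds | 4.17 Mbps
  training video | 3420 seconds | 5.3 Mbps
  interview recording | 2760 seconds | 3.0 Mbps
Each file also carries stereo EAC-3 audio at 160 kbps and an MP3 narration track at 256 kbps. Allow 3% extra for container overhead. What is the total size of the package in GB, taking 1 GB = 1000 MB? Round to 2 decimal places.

Audio total: 160 + 256 = 416 kbps = 0.416 Mbps.
security camera export: 4.586 Mbps × 29040 s × 1.03 = 137172.8 Mb
training video: 5.716 Mbps × 3420 s × 1.03 = 20135.2 Mb
interview recording: 3.416 Mbps × 2760 s × 1.03 = 9711.0 Mb
Total: 167018.9 Mb = 20877.4 MB.
= 20.88 GB.

20.88 GB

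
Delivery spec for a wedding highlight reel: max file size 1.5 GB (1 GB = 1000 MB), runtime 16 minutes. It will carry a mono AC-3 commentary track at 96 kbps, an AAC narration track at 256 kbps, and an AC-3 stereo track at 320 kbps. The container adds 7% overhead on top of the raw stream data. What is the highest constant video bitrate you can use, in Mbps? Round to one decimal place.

Budget: 1.5 GB = 12000.0 Mb.
Stream payload after overhead: 12000.0 / 1.07 = 11215.0 Mb.
16 min = 960 s
Total bitrate budget: 11215.0 Mb / 960 s = 11.682 Mbps.
Audio total: 96 + 256 + 320 = 672 kbps = 0.672 Mbps.
Video: 11.682 − 0.672 = 11.010 Mbps.

11.0 Mbps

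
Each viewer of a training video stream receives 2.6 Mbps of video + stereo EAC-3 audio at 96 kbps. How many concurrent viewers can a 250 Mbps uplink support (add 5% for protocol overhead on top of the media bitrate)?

Audio: 96 kbps = 0.096 Mbps.
Per-viewer media rate: 2.696 Mbps.
On the wire with 5% overhead: 2.831 Mbps.
250 Mbps = 250.0 Mbps; 250.0 / 2.831 = 88.31 → 88 viewers.

88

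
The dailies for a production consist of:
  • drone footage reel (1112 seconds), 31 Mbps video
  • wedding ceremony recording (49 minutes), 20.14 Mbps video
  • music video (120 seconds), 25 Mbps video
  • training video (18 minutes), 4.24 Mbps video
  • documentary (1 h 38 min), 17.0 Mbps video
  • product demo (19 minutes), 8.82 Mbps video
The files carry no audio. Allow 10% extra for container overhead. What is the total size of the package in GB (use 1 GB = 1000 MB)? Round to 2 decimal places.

29.05 GB

drone footage reel: 31.000 Mbps × 1112 s × 1.10 = 37919.2 Mb
wedding ceremony recording: 20.140 Mbps × 2940 s × 1.10 = 65132.8 Mb
music video: 25.000 Mbps × 120 s × 1.10 = 3300.0 Mb
training video: 4.240 Mbps × 1080 s × 1.10 = 5037.1 Mb
documentary: 17.000 Mbps × 5880 s × 1.10 = 109956.0 Mb
product demo: 8.820 Mbps × 1140 s × 1.10 = 11060.3 Mb
Total: 232405.4 Mb = 29050.7 MB.
= 29.05 GB.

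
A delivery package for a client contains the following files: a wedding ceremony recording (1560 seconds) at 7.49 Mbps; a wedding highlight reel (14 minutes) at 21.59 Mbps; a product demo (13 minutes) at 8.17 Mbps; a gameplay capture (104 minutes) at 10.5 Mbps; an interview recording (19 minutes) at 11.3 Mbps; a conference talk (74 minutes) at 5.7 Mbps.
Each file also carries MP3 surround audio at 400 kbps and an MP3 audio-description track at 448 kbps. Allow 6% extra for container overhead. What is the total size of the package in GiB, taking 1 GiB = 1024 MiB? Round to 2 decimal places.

18.83 GiB

Audio total: 400 + 448 = 848 kbps = 0.848 Mbps.
wedding ceremony recording: 8.338 Mbps × 1560 s × 1.06 = 13787.7 Mb
wedding highlight reel: 22.438 Mbps × 840 s × 1.06 = 19978.8 Mb
product demo: 9.018 Mbps × 780 s × 1.06 = 7456.1 Mb
gameplay capture: 11.348 Mbps × 6240 s × 1.06 = 75060.2 Mb
interview recording: 12.148 Mbps × 1140 s × 1.06 = 14679.6 Mb
conference talk: 6.548 Mbps × 4440 s × 1.06 = 30817.5 Mb
Total: 161780.0 Mb = 20222.5 MB.
= 18.83 GiB.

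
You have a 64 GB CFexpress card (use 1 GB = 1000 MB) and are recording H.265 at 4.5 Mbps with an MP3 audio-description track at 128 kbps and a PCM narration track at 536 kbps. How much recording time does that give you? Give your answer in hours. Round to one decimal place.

Audio total: 128 + 536 = 664 kbps = 0.664 Mbps.
Total bitrate: 4.5 + 0.664 = 5.164 Mbps.
Capacity: 64 GB = 512,000 Mb.
Recording time: 512,000 / 5.164 = 99,148 s ≈ 27.5 hours.

27.5 hours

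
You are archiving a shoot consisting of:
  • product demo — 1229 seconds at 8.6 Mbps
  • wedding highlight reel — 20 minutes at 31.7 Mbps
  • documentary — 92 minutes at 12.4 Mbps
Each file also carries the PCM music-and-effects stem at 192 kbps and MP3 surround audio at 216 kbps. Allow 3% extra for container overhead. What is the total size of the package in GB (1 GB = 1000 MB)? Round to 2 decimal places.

15.49 GB

Audio total: 192 + 216 = 408 kbps = 0.408 Mbps.
product demo: 9.008 Mbps × 1229 s × 1.03 = 11403.0 Mb
wedding highlight reel: 32.108 Mbps × 1200 s × 1.03 = 39685.5 Mb
documentary: 12.808 Mbps × 5520 s × 1.03 = 72821.2 Mb
Total: 123909.6 Mb = 15488.7 MB.
= 15.49 GB.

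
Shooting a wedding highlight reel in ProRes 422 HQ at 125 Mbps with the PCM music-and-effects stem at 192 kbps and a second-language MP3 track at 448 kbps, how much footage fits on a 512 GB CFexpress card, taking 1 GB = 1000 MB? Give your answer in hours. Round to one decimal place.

Audio total: 192 + 448 = 640 kbps = 0.640 Mbps.
Total bitrate: 125 + 0.640 = 125.640 Mbps.
Capacity: 512 GB = 4,096,000 Mb.
Recording time: 4,096,000 / 125.640 = 32,601 s ≈ 9.06 hours.

9.1 hours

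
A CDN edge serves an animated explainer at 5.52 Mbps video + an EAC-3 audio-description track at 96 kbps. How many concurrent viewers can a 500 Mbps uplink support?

89

Audio: 96 kbps = 0.096 Mbps.
Per-viewer media rate: 5.616 Mbps.
500 Mbps = 500.0 Mbps; 500.0 / 5.616 = 89.03 → 89 viewers.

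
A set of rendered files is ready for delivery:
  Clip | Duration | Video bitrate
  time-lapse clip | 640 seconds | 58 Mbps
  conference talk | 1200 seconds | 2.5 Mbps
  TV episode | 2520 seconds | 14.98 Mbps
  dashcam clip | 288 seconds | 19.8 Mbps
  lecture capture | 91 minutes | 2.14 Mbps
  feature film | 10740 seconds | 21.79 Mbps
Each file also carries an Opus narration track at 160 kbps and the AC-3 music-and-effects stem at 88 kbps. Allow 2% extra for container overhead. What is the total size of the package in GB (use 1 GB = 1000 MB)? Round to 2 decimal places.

Audio total: 160 + 88 = 248 kbps = 0.248 Mbps.
time-lapse clip: 58.248 Mbps × 640 s × 1.02 = 38024.3 Mb
conference talk: 2.748 Mbps × 1200 s × 1.02 = 3363.6 Mb
TV episode: 15.228 Mbps × 2520 s × 1.02 = 39142.1 Mb
dashcam clip: 20.048 Mbps × 288 s × 1.02 = 5889.3 Mb
lecture capture: 2.388 Mbps × 5460 s × 1.02 = 13299.2 Mb
feature film: 22.038 Mbps × 10740 s × 1.02 = 241421.9 Mb
Total: 341140.3 Mb = 42642.5 MB.
= 42.64 GB.

42.64 GB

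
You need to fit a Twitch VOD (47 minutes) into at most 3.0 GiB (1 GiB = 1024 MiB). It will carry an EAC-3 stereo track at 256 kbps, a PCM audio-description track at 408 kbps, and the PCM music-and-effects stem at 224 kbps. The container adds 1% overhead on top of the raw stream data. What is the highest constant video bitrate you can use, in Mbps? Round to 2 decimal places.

Budget: 3.0 GiB = 25769.8 Mb.
Stream payload after overhead: 25769.8 / 1.01 = 25514.7 Mb.
47 min = 2820 s
Total bitrate budget: 25514.7 Mb / 2820 s = 9.048 Mbps.
Audio total: 256 + 408 + 224 = 888 kbps = 0.888 Mbps.
Video: 9.048 − 0.888 = 8.160 Mbps.

8.16 Mbps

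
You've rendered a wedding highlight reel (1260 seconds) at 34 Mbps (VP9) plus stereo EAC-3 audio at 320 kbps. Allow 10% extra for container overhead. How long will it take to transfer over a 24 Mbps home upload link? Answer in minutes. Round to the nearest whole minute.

Audio: 320 kbps = 0.320 Mbps.
Total bitrate: 34.320 Mbps.
File: 34.320 Mbps × 1260 s = 43243.2 Mb.
With 10% container overhead: ×1.10. → 47567.5 Mb.
At 24 Mbps: 47567.5 / 24 = 1982.0 s ≈ 33 minutes.

33 minutes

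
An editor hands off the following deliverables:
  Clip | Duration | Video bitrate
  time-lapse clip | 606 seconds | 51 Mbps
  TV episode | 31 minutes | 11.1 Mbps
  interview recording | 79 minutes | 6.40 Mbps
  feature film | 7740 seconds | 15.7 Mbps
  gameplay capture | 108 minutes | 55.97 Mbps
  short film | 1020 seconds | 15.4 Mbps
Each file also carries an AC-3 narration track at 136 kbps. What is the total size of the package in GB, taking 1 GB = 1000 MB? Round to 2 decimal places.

73.11 GB

Audio: 136 kbps = 0.136 Mbps.
time-lapse clip: 51.136 Mbps × 606 s = 30988.4 Mb
TV episode: 11.236 Mbps × 1860 s = 20899.0 Mb
interview recording: 6.536 Mbps × 4740 s = 30980.6 Mb
feature film: 15.836 Mbps × 7740 s = 122570.6 Mb
gameplay capture: 56.106 Mbps × 6480 s = 363566.9 Mb
short film: 15.536 Mbps × 1020 s = 15846.7 Mb
Total: 584852.3 Mb = 73106.5 MB.
= 73.11 GB.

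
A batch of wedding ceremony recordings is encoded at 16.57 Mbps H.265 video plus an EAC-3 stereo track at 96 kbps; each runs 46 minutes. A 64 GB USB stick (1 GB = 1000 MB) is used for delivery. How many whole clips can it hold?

46 min = 2760 s
Audio: 96 kbps = 0.096 Mbps.
Total bitrate: 16.666 Mbps.
Per item: 16.666 Mbps × 2760 s = 45,998 Mb = 5,750 MB.
Capacity: 64 GB = 512,000 Mb; 11.13 items → 11 complete.

11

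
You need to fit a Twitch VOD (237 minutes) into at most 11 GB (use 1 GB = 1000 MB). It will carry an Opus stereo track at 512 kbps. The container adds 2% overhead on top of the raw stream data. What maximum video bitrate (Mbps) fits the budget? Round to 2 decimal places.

5.56 Mbps

Budget: 11 GB = 88000.0 Mb.
Stream payload after overhead: 88000.0 / 1.02 = 86274.5 Mb.
237 min = 14220 s
Total bitrate budget: 86274.5 Mb / 14220 s = 6.067 Mbps.
Audio: 512 kbps = 0.512 Mbps.
Video: 6.067 − 0.512 = 5.555 Mbps.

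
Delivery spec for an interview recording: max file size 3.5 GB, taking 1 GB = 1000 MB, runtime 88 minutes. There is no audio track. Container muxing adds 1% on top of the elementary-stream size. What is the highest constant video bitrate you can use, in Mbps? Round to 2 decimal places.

Budget: 3.5 GB = 28000.0 Mb.
Stream payload after overhead: 28000.0 / 1.01 = 27722.8 Mb.
88 min = 5280 s
Total bitrate budget: 27722.8 Mb / 5280 s = 5.251 Mbps.

5.25 Mbps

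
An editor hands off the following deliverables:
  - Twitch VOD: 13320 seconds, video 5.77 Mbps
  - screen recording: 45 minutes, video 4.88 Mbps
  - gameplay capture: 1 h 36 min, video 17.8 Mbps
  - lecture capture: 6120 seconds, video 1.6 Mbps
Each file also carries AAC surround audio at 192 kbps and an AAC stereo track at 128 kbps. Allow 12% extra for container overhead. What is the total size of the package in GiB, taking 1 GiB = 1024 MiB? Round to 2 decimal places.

27.55 GiB

Audio total: 192 + 128 = 320 kbps = 0.320 Mbps.
Twitch VOD: 6.090 Mbps × 13320 s × 1.12 = 90853.1 Mb
screen recording: 5.200 Mbps × 2700 s × 1.12 = 15724.8 Mb
gameplay capture: 18.120 Mbps × 5760 s × 1.12 = 116895.7 Mb
lecture capture: 1.920 Mbps × 6120 s × 1.12 = 13160.4 Mb
Total: 236634.0 Mb = 29579.3 MB.
= 27.55 GiB.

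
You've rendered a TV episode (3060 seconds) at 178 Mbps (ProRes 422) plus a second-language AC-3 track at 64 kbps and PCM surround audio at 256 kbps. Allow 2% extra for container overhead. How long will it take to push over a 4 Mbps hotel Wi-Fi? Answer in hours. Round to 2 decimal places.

Audio total: 64 + 256 = 320 kbps = 0.320 Mbps.
Total bitrate: 178.320 Mbps.
File: 178.320 Mbps × 3060 s = 545659.2 Mb.
With 2% container overhead: ×1.02. → 556572.4 Mb.
At 4 Mbps: 556572.4 / 4 = 139143.1 s ≈ 38.7 hours.

38.65 hours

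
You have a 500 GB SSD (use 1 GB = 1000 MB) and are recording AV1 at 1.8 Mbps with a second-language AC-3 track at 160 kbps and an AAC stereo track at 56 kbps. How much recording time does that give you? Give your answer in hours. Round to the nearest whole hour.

551 hours

Audio total: 160 + 56 = 216 kbps = 0.216 Mbps.
Total bitrate: 1.8 + 0.216 = 2.016 Mbps.
Capacity: 500 GB = 4,000,000 Mb.
Recording time: 4,000,000 / 2.016 = 1,984,127 s ≈ 551 hours.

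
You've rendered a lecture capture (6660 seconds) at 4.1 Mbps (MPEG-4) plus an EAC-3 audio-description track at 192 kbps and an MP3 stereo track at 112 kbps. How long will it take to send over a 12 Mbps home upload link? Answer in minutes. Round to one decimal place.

Audio total: 192 + 112 = 304 kbps = 0.304 Mbps.
Total bitrate: 4.404 Mbps.
File: 4.404 Mbps × 6660 s = 29330.6 Mb.
At 12 Mbps: 29330.6 / 12 = 2444.2 s ≈ 40.7 minutes.

40.7 minutes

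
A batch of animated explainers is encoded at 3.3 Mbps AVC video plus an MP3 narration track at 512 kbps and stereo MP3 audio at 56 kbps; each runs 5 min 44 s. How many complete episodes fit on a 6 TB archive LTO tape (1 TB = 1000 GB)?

36074

5 min 44 s = 344 s
Audio total: 512 + 56 = 568 kbps = 0.568 Mbps.
Total bitrate: 3.868 Mbps.
Per item: 3.868 Mbps × 344 s = 1,331 Mb = 166.3 MB.
Capacity: 6 TB = 48,000,000 Mb; 36074.17 items → 36074 complete.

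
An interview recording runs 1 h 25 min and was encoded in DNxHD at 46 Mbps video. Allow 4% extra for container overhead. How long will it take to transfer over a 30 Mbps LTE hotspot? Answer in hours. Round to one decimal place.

1 h 25 min = 85 min = 5100 s
File: 46.000 Mbps × 5100 s = 234600.0 Mb.
With 4% container overhead: ×1.04. → 243984.0 Mb.
At 30 Mbps: 243984.0 / 30 = 8132.8 s ≈ 2.26 hours.

2.3 hours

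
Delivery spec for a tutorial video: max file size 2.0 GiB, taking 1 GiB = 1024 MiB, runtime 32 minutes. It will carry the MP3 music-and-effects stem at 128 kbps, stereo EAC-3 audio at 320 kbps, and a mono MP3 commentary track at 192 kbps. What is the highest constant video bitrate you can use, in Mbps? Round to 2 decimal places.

Budget: 2.0 GiB = 17179.9 Mb.
32 min = 1920 s
Total bitrate budget: 17179.9 Mb / 1920 s = 8.948 Mbps.
Audio total: 128 + 320 + 192 = 640 kbps = 0.640 Mbps.
Video: 8.948 − 0.640 = 8.308 Mbps.

8.31 Mbps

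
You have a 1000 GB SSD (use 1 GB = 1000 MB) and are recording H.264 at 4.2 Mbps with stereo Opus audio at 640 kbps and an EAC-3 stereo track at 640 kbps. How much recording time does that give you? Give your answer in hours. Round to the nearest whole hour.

Audio total: 640 + 640 = 1280 kbps = 1.280 Mbps.
Total bitrate: 4.2 + 1.280 = 5.480 Mbps.
Capacity: 1000 GB = 8,000,000 Mb.
Recording time: 8,000,000 / 5.480 = 1,459,854 s ≈ 406 hours.

406 hours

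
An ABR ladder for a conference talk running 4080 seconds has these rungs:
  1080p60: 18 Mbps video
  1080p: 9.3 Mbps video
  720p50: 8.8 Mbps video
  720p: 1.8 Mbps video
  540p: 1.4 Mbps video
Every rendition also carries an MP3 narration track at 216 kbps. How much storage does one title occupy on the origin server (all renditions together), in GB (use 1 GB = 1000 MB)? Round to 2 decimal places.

20.59 GB

Audio: 216 kbps = 0.216 Mbps.
Sum of rendition bitrates: (18+0.216) + (9.3+0.216) + (8.8+0.216) + (1.8+0.216) + (1.4+0.216) = 40.380 Mbps.
× 4080 s = 164,750 Mb = 20,594 MB = 20.59 GB.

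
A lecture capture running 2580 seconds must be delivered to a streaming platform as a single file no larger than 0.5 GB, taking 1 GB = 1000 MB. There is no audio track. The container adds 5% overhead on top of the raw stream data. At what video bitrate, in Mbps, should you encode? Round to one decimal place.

1.5 Mbps

Budget: 0.5 GB = 4000.0 Mb.
Stream payload after overhead: 4000.0 / 1.05 = 3809.5 Mb.
Total bitrate budget: 3809.5 Mb / 2580 s = 1.477 Mbps.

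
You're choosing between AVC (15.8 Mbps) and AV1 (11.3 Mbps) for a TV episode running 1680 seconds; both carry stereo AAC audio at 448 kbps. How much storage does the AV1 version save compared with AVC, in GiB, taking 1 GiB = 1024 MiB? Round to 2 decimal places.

0.88 GiB

Audio: 448 kbps = 0.448 Mbps.
AVC: 16.248 Mbps × 1680 s = 27296.6 Mb = 3.178 GiB.
AV1: 11.748 Mbps × 1680 s = 19736.6 Mb = 2.298 GiB.
Saving: 3.178 − 2.298 = 0.880 GiB.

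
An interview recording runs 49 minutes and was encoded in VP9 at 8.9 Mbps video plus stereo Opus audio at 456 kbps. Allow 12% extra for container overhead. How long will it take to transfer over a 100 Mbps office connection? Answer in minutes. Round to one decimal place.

5.1 minutes

49 min = 2940 s
Audio: 456 kbps = 0.456 Mbps.
Total bitrate: 9.356 Mbps.
File: 9.356 Mbps × 2940 s = 27506.6 Mb.
With 12% container overhead: ×1.12. → 30807.4 Mb.
At 100 Mbps: 30807.4 / 100 = 308.1 s ≈ 5.13 minutes.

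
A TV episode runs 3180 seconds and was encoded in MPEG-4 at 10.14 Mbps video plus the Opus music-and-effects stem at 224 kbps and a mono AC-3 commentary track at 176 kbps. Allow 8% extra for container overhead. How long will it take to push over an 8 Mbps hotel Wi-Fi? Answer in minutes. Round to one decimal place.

75.4 minutes

Audio total: 224 + 176 = 400 kbps = 0.400 Mbps.
Total bitrate: 10.540 Mbps.
File: 10.540 Mbps × 3180 s = 33517.2 Mb.
With 8% container overhead: ×1.08. → 36198.6 Mb.
At 8 Mbps: 36198.6 / 8 = 4524.8 s ≈ 75.4 minutes.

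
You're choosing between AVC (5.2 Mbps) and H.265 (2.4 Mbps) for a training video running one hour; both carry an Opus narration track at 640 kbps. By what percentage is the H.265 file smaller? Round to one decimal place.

47.9%

1 h = 3600 s
Audio: 640 kbps = 0.640 Mbps.
AVC: 5.840 Mbps × 3600 s = 21024.0 Mb = 2.628 GB.
H.265: 3.040 Mbps × 3600 s = 10944.0 Mb = 1.368 GB.
Reduction: (1 − 1.368/2.628) × 100 = 47.95%.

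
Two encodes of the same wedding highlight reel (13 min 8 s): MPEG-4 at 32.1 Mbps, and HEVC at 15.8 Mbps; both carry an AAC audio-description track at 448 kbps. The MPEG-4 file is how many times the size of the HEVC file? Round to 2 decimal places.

2.00

13 min 8 s = 788 s
Audio: 448 kbps = 0.448 Mbps.
MPEG-4: 32.548 Mbps × 788 s = 25647.8 Mb = 2.986 GiB.
HEVC: 16.248 Mbps × 788 s = 12803.4 Mb = 1.491 GiB.
Ratio: 2.986 / 1.491 = 2.003.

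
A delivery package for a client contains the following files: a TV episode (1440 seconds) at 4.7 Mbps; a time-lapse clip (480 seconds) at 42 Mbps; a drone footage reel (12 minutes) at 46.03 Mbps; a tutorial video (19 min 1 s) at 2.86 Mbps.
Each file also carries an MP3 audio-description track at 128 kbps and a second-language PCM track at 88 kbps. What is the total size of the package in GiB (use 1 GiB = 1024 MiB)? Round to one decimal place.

Audio total: 128 + 88 = 216 kbps = 0.216 Mbps.
TV episode: 4.916 Mbps × 1440 s = 7079.0 Mb
time-lapse clip: 42.216 Mbps × 480 s = 20263.7 Mb
drone footage reel: 46.246 Mbps × 720 s = 33297.1 Mb
tutorial video: 3.076 Mbps × 1141 s = 3509.7 Mb
Total: 64149.6 Mb = 8018.7 MB.
= 7.468 GiB.

7.5 GiB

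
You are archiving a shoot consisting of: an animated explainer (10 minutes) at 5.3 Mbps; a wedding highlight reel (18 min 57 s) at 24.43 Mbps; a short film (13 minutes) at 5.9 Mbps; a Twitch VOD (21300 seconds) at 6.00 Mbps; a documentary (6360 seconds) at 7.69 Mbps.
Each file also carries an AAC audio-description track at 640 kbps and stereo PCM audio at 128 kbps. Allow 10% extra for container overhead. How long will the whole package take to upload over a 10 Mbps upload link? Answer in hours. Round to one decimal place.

7.2 hours

Audio total: 640 + 128 = 768 kbps = 0.768 Mbps.
animated explainer: 6.068 Mbps × 600 s × 1.10 = 4004.9 Mb
wedding highlight reel: 25.198 Mbps × 1137 s × 1.10 = 31515.1 Mb
short film: 6.668 Mbps × 780 s × 1.10 = 5721.1 Mb
Twitch VOD: 6.768 Mbps × 21300 s × 1.10 = 158574.2 Mb
documentary: 8.458 Mbps × 6360 s × 1.10 = 59172.2 Mb
Total: 258987.6 Mb = 32373.4 MB.
At 10 Mbps: 258987.6 / 10 = 25899 s ≈ 7.19 hours.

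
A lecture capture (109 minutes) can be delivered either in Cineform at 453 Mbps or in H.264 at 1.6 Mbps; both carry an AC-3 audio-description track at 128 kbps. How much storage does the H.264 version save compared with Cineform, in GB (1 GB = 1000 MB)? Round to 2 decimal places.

109 min = 6540 s
Audio: 128 kbps = 0.128 Mbps.
Cineform: 453.128 Mbps × 6540 s = 2963457.1 Mb = 370.432 GB.
H.264: 1.728 Mbps × 6540 s = 11301.1 Mb = 1.413 GB.
Saving: 370.432 − 1.413 = 369.019 GB.

369.02 GB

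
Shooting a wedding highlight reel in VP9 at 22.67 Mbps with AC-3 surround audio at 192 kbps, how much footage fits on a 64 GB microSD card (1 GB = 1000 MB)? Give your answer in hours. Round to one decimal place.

6.2 hours

Audio: 192 kbps = 0.192 Mbps.
Total bitrate: 22.67 + 0.192 = 22.862 Mbps.
Capacity: 64 GB = 512,000 Mb.
Recording time: 512,000 / 22.862 = 22,395 s ≈ 6.22 hours.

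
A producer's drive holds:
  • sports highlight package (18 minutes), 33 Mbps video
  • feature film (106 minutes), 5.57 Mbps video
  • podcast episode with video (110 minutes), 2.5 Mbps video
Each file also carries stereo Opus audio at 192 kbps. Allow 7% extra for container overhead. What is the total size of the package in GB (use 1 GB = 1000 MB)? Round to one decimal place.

12.1 GB

Audio: 192 kbps = 0.192 Mbps.
sports highlight package: 33.192 Mbps × 1080 s × 1.07 = 38356.7 Mb
feature film: 5.762 Mbps × 6360 s × 1.07 = 39211.6 Mb
podcast episode with video: 2.692 Mbps × 6600 s × 1.07 = 19010.9 Mb
Total: 96579.1 Mb = 12072.4 MB.
= 12.07 GB.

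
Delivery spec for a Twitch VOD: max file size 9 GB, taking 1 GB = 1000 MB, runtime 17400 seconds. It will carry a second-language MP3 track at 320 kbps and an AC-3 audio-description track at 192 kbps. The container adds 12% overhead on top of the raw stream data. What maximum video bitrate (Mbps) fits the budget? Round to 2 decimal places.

Budget: 9 GB = 72000.0 Mb.
Stream payload after overhead: 72000.0 / 1.12 = 64285.7 Mb.
Total bitrate budget: 64285.7 Mb / 17400 s = 3.695 Mbps.
Audio total: 320 + 192 = 512 kbps = 0.512 Mbps.
Video: 3.695 − 0.512 = 3.183 Mbps.

3.18 Mbps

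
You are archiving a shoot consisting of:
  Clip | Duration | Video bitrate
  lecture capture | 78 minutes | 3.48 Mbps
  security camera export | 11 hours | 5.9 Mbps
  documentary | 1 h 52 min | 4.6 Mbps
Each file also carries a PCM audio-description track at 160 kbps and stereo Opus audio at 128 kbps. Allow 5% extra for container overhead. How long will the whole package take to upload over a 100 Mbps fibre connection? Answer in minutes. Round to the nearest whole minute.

52 minutes

Audio total: 160 + 128 = 288 kbps = 0.288 Mbps.
lecture capture: 3.768 Mbps × 4680 s × 1.05 = 18516.0 Mb
security camera export: 6.188 Mbps × 39600 s × 1.05 = 257297.0 Mb
documentary: 4.888 Mbps × 6720 s × 1.05 = 34489.7 Mb
Total: 310302.7 Mb = 38787.8 MB.
At 100 Mbps: 310302.7 / 100 = 3103 s ≈ 51.7 minutes.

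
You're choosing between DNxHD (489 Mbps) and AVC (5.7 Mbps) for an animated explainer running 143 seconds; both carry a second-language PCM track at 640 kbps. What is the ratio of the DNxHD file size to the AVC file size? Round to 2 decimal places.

Audio: 640 kbps = 0.640 Mbps.
DNxHD: 489.640 Mbps × 143 s = 70018.5 Mb = 8.752 GB.
AVC: 6.340 Mbps × 143 s = 906.6 Mb = 0.113 GB.
Ratio: 8.752 / 0.113 = 77.230.

77.23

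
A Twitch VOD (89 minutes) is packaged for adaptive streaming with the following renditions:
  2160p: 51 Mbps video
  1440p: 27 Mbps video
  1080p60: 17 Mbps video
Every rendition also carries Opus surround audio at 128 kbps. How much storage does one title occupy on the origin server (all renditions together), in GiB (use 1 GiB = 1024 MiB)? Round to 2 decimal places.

59.30 GiB

89 min = 5340 s
Audio: 128 kbps = 0.128 Mbps.
Sum of rendition bitrates: (51+0.128) + (27+0.128) + (17+0.128) = 95.384 Mbps.
× 5340 s = 509,351 Mb = 63,669 MB = 59.30 GiB.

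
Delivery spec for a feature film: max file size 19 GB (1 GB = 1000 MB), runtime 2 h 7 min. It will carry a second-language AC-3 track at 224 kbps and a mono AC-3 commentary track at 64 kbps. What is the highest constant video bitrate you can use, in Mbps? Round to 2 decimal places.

19.66 Mbps

Budget: 19 GB = 152000.0 Mb.
2 h 7 min = 127 min = 7620 s
Total bitrate budget: 152000.0 Mb / 7620 s = 19.948 Mbps.
Audio total: 224 + 64 = 288 kbps = 0.288 Mbps.
Video: 19.948 − 0.288 = 19.660 Mbps.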